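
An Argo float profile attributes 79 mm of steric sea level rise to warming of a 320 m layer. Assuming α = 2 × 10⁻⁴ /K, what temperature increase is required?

ΔT = Δh/(αH) = 0.079 / (2×10⁻⁴ × 320) ≈ 1.234 °C

1.2 °C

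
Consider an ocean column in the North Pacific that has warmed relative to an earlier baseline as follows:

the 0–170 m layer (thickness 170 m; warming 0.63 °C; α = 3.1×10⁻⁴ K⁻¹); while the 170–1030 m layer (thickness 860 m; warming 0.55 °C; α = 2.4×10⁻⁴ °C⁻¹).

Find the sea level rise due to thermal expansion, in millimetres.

about 150 mm

Layer 1: 3.1×10⁻⁴ × 170 × 0.63 = 0.033201 m
860 × 2.4×10⁻⁴ × 0.55 = 0.11352 m
Δh = 0.033201 + 0.11352 = 0.146721 m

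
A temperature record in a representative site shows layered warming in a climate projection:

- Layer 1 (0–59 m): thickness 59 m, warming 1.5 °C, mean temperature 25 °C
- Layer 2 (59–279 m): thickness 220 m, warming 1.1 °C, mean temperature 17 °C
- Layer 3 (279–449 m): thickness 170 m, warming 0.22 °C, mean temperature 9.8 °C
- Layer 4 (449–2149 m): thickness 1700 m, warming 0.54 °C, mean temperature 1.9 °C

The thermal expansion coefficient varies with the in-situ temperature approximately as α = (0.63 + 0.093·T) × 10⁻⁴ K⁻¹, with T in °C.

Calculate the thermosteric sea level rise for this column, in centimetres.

Layer 1: α = (0.63 + 0.093×25)×10⁻⁴ = 2.955×10⁻⁴ K⁻¹
Layer 2: α = (0.63 + 0.093×17)×10⁻⁴ = 2.211×10⁻⁴ K⁻¹
Layer 3: α = (0.63 + 0.093×9.8)×10⁻⁴ = 1.5414×10⁻⁴ K⁻¹
Layer 4: α = (0.63 + 0.093×1.9)×10⁻⁴ = 0.8067×10⁻⁴ K⁻¹
0–59 m: 59 × 1.5 × 2.955×10⁻⁴ = 0.02615175 m
59–279 m: 1.1 × 220 × 2.211×10⁻⁴ = 0.0535062 m
279–449 m: 170 × 1.5414×10⁻⁴ × 0.22 = 0.005764836 m
0.54 × 0.8067×10⁻⁴ × 1700 = 0.07405506 m
Δh = 0.02615175 + 0.0535062 + 0.005764836 + 0.07405506 = 0.159477846 m

Δh = 15.9 cm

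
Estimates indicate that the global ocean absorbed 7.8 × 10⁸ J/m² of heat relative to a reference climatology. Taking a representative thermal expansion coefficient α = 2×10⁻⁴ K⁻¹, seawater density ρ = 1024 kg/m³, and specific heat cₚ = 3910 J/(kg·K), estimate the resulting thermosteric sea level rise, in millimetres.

Δh = αQ/(ρcₚ) = 2×10⁻⁴ × 7.8×10⁸ / (1024 × 3910) ≈ 0.038963 m

39.0 mm of thermosteric rise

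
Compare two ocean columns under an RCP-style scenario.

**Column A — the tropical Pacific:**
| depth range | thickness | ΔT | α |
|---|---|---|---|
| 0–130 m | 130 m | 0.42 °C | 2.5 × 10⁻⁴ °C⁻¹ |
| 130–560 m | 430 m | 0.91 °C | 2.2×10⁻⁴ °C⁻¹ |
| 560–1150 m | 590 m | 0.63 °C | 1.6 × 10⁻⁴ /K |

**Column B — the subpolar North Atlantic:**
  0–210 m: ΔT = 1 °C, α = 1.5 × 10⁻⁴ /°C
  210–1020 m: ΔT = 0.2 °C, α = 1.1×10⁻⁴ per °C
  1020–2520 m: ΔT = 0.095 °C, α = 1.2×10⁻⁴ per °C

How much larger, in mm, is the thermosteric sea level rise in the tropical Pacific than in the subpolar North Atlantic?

Δh_A − Δh_B ≈ 93 mm

A 2.5×10⁻⁴ × 130 × 0.42 = 0.01365 m
A 430 × 0.91 × 2.2×10⁻⁴ = 0.086086 m
A 1.6×10⁻⁴ × 0.63 × 590 = 0.059472 m
A total: 0.159208 m
B Layer 1: 1 × 210 × 1.5×10⁻⁴ = 0.03150 m
B 210–1020 m: 0.2 × 1.1×10⁻⁴ × 810 = 0.01782 m
B 1020–2520 m: 1500 × 1.2×10⁻⁴ × 0.095 = 0.01710 m
B total: 0.06642 m
Difference: 0.159208 − 0.06642 = 0.092788 m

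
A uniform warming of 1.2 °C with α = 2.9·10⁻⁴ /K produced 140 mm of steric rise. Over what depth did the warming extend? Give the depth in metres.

about 402 m

H = Δh/(αΔT) = 0.14 / (2.9×10⁻⁴ × 1.2) ≈ 402.3 m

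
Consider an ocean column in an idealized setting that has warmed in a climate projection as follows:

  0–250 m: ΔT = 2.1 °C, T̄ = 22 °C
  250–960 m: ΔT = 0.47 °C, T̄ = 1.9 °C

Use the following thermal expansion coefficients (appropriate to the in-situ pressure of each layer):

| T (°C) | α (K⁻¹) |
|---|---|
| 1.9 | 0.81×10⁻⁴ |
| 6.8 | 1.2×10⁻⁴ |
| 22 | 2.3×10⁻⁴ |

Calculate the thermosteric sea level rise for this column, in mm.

150 mm of thermosteric rise

Layer 1 at 22 °C → α = 2.3×10⁻⁴ K⁻¹
Layer 2 at 1.9 °C → α = 0.81×10⁻⁴ K⁻¹
Layer 1: 2.3×10⁻⁴ × 250 × 2.1 = 0.12075 m
Layer 2: 0.81×10⁻⁴ × 710 × 0.47 = 0.0270297 m
Δh = 0.12075 + 0.0270297 = 0.1477797 m ≈ 150 mm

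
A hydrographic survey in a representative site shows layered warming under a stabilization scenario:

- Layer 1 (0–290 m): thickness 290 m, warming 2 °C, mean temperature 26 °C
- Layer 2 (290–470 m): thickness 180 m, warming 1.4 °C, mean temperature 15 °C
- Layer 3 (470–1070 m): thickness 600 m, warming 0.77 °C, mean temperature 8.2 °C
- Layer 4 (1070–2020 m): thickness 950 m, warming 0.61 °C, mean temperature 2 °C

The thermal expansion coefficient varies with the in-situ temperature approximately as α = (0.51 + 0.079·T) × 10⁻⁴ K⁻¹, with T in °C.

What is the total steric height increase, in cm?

Δh = 28.4 cm

Layer 1: α = (0.51 + 0.079×26)×10⁻⁴ = 2.564×10⁻⁴ K⁻¹
Layer 2: α = (0.51 + 0.079×15)×10⁻⁴ = 1.695×10⁻⁴ K⁻¹
Layer 3: α = (0.51 + 0.079×8.2)×10⁻⁴ = 1.1578×10⁻⁴ K⁻¹
Layer 4: α = (0.51 + 0.079×2)×10⁻⁴ = 0.668×10⁻⁴ K⁻¹
2.564×10⁻⁴ × 2 × 290 = 0.148712 m
Layer 2: 1.695×10⁻⁴ × 180 × 1.4 = 0.042714 m
600 × 1.1578×10⁻⁴ × 0.77 = 0.05349036 m
0.61 × 0.668×10⁻⁴ × 950 = 0.0387106 m
Δh = 0.148712 + 0.042714 + 0.05349036 + 0.0387106 = 0.28362696 m ≈ 28.4 cm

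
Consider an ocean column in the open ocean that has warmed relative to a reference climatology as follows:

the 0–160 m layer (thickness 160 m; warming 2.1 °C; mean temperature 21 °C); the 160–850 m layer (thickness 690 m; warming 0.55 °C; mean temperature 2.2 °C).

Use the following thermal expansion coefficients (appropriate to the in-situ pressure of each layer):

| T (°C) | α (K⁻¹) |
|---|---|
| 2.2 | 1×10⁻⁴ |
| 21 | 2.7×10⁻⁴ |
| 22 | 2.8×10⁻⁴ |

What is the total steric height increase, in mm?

Layer 1 at 21 °C → α = 2.7×10⁻⁴ K⁻¹
Layer 2 at 2.2 °C → α = 1×10⁻⁴ K⁻¹
Layer 1: 2.1 × 160 × 2.7×10⁻⁴ = 0.09072 m
690 × 1×10⁻⁴ × 0.55 = 0.03795 m
Δh = 0.09072 + 0.03795 = 0.12867 m ≈ 130 mm

Δh ≈ 130 mm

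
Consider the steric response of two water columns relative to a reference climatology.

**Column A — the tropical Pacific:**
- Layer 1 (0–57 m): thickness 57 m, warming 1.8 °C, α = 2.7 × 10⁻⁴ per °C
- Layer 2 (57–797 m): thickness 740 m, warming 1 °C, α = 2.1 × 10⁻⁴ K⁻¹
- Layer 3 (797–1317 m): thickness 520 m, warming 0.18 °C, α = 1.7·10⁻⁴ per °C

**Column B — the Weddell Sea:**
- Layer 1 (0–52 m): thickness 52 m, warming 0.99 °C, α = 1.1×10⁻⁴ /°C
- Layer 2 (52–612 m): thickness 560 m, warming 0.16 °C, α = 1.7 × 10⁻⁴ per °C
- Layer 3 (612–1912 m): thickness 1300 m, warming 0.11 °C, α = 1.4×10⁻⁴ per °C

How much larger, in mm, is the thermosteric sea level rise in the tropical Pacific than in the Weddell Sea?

158 mm

A 57 × 2.7×10⁻⁴ × 1.8 = 0.027702 m
A Layer 2: 740 × 1 × 2.1×10⁻⁴ = 0.15540 m
A 1.7×10⁻⁴ × 0.18 × 520 = 0.015912 m
A total: 0.199014 m
B Layer 1: 52 × 1.1×10⁻⁴ × 0.99 = 0.0056628 m
B Layer 2: 560 × 0.16 × 1.7×10⁻⁴ = 0.015232 m
B Layer 3: 0.11 × 1300 × 1.4×10⁻⁴ = 0.02002 m
B total: 0.0409148 m
Difference: 0.199014 − 0.0409148 = 0.1580992 m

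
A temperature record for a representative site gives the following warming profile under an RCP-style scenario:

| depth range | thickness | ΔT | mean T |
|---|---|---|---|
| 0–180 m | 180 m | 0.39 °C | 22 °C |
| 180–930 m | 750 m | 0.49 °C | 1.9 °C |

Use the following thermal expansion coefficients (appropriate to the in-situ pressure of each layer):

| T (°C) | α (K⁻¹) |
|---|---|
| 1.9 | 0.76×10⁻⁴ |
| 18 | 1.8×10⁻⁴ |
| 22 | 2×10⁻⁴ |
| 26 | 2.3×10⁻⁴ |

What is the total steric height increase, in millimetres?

Layer 1 at 22 °C → α = 2×10⁻⁴ K⁻¹
Layer 2 at 1.9 °C → α = 0.76×10⁻⁴ K⁻¹
Layer 1: 180 × 2×10⁻⁴ × 0.39 = 0.01404 m
750 × 0.76×10⁻⁴ × 0.49 = 0.02793 m
Δh = 0.01404 + 0.02793 = 0.04197 m ≈ 42.0 mm

42.0 mm of thermosteric rise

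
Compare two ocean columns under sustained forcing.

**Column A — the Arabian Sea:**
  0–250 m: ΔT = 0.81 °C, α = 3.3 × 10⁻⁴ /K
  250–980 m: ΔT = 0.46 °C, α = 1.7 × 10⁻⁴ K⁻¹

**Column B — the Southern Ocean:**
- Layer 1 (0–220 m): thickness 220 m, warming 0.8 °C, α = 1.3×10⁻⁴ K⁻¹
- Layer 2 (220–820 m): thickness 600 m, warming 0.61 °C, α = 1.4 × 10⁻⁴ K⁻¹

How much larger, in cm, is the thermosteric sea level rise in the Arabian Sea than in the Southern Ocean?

4.98 cm

A 3.3×10⁻⁴ × 250 × 0.81 = 0.066825 m
A 1.7×10⁻⁴ × 0.46 × 730 = 0.057086 m
A total: 0.123911 m
B 0–220 m: 220 × 0.8 × 1.3×10⁻⁴ = 0.02288 m
B 0.61 × 600 × 1.4×10⁻⁴ = 0.05124 m
B total: 0.07412 m
Difference: 0.123911 − 0.07412 = 0.049791 m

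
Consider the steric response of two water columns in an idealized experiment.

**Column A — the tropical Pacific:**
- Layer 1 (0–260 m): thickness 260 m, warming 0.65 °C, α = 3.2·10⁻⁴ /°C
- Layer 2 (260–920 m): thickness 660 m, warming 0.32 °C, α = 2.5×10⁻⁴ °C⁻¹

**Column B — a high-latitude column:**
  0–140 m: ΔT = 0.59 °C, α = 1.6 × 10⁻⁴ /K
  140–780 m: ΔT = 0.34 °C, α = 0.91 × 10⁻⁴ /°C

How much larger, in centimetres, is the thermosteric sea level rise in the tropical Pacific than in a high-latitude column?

A 0.65 × 3.2×10⁻⁴ × 260 = 0.05408 m
A 2.5×10⁻⁴ × 660 × 0.32 = 0.05280 m
A total: 0.10688 m
B Layer 1: 140 × 1.6×10⁻⁴ × 0.59 = 0.013216 m
B Layer 2: 0.91×10⁻⁴ × 0.34 × 640 = 0.0198016 m
B total: 0.0330176 m
Difference: 0.10688 − 0.0330176 = 0.0738624 m

Δh_A − Δh_B ≈ 7.39 cm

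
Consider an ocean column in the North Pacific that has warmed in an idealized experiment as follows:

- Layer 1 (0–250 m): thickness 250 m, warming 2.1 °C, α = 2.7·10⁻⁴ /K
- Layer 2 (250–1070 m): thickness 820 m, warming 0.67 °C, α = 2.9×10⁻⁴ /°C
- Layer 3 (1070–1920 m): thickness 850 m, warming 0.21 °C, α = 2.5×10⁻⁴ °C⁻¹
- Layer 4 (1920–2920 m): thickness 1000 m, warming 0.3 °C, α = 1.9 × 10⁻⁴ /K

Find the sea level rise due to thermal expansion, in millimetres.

0–250 m: 2.1 × 2.7×10⁻⁴ × 250 = 0.14175 m
250–1070 m: 0.67 × 2.9×10⁻⁴ × 820 = 0.159326 m
Layer 3: 0.21 × 850 × 2.5×10⁻⁴ = 0.044625 m
0.3 × 1.9×10⁻⁴ × 1000 = 0.05700 m
Δh = 0.14175 + 0.159326 + 0.044625 + 0.05700 = 0.402701 m

403 mm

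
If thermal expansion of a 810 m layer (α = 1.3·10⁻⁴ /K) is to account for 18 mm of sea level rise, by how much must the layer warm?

ΔT = Δh/(αH) = 0.018 / (1.3×10⁻⁴ × 810) ≈ 0.1709 K

ΔT ≈ 0.171 K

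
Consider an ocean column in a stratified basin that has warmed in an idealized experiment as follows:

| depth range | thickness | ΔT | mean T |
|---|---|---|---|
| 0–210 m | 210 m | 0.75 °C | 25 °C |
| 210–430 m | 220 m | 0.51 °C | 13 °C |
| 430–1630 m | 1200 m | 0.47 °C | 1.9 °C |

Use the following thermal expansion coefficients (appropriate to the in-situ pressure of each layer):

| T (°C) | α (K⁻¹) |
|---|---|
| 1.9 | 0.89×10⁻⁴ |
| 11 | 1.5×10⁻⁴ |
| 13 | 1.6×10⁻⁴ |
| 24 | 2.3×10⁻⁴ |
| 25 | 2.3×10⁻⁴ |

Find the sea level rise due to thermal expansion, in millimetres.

Layer 1 at 25 °C → α = 2.3×10⁻⁴ K⁻¹
Layer 2 at 13 °C → α = 1.6×10⁻⁴ K⁻¹
Layer 3 at 1.9 °C → α = 0.89×10⁻⁴ K⁻¹
0.75 × 210 × 2.3×10⁻⁴ = 0.036225 m
Layer 2: 220 × 1.6×10⁻⁴ × 0.51 = 0.017952 m
430–1630 m: 0.89×10⁻⁴ × 0.47 × 1200 = 0.050196 m
Δh = 0.036225 + 0.017952 + 0.050196 = 0.104373 m

104 mm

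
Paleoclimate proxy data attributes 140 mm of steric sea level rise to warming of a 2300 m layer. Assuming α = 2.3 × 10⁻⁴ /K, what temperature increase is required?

ΔT = Δh/(αH) = 0.14 / (2.3×10⁻⁴ × 2300) ≈ 0.2647 °C

about 0.265 °C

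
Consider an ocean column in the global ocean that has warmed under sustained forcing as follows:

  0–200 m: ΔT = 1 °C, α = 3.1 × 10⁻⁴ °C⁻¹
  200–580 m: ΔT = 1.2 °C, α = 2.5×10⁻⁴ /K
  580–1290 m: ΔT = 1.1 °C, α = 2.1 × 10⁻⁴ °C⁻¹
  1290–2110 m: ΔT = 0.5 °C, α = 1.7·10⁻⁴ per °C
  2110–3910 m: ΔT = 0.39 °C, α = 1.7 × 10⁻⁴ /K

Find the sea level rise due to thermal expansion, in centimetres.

0–200 m: 200 × 3.1×10⁻⁴ × 1 = 0.06200 m
200–580 m: 380 × 1.2 × 2.5×10⁻⁴ = 0.11400 m
2.1×10⁻⁴ × 710 × 1.1 = 0.16401 m
Layer 4: 820 × 1.7×10⁻⁴ × 0.5 = 0.06970 m
2110–3910 m: 0.39 × 1800 × 1.7×10⁻⁴ = 0.11934 m
Δh = 0.06200 + 0.11400 + 0.16401 + 0.06970 + 0.11934 = 0.52905 m

Δh ≈ 53 cm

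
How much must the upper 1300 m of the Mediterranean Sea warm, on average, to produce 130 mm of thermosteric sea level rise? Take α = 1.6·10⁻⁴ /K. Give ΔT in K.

ΔT = Δh/(αH) = 0.13 / (1.6×10⁻⁴ × 1300) = 0.6250 K

about 0.63 K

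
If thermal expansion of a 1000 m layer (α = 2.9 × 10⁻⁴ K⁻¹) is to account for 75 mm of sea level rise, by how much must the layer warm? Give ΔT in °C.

ΔT = Δh/(αH) = 0.075 / (2.9×10⁻⁴ × 1000) ≈ 0.2586 °C

0.26 °C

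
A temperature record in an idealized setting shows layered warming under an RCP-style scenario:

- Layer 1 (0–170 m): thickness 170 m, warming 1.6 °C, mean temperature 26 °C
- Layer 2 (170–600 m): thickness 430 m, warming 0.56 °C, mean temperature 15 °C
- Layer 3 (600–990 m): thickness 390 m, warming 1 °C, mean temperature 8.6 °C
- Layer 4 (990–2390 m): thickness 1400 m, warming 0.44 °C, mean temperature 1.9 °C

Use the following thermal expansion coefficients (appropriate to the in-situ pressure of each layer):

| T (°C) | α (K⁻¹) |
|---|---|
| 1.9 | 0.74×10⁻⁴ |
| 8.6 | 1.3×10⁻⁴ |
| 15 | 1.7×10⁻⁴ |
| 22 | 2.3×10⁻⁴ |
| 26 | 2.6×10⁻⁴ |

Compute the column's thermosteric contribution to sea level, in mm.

Layer 1 at 26 °C → α = 2.6×10⁻⁴ K⁻¹
Layer 2 at 15 °C → α = 1.7×10⁻⁴ K⁻¹
Layer 3 at 8.6 °C → α = 1.3×10⁻⁴ K⁻¹
Layer 4 at 1.9 °C → α = 0.74×10⁻⁴ K⁻¹
0–170 m: 1.6 × 2.6×10⁻⁴ × 170 = 0.07072 m
0.56 × 430 × 1.7×10⁻⁴ = 0.040936 m
600–990 m: 1 × 1.3×10⁻⁴ × 390 = 0.05070 m
Layer 4: 1400 × 0.44 × 0.74×10⁻⁴ = 0.045584 m
Δh = 0.07072 + 0.040936 + 0.05070 + 0.045584 = 0.20794 m

Δh ≈ 208 mm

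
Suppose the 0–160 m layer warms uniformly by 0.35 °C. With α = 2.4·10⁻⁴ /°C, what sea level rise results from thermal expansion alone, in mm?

Δh = 13 mm

Δh = αΔT·H = 2.4×10⁻⁴ × 0.35 × 160 = 0.01344 m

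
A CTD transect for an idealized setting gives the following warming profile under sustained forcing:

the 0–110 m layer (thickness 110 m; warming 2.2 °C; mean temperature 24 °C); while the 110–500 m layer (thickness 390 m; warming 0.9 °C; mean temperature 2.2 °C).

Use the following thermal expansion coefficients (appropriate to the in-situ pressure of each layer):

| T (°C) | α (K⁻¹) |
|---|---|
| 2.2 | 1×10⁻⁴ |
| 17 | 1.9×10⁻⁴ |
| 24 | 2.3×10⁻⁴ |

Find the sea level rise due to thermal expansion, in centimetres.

Δh ≈ 9.08 cm

Layer 1 at 24 °C → α = 2.3×10⁻⁴ K⁻¹
Layer 2 at 2.2 °C → α = 1×10⁻⁴ K⁻¹
2.3×10⁻⁴ × 110 × 2.2 = 0.05566 m
1×10⁻⁴ × 390 × 0.9 = 0.03510 m
Δh = 0.05566 + 0.03510 = 0.09076 m ≈ 9.08 cm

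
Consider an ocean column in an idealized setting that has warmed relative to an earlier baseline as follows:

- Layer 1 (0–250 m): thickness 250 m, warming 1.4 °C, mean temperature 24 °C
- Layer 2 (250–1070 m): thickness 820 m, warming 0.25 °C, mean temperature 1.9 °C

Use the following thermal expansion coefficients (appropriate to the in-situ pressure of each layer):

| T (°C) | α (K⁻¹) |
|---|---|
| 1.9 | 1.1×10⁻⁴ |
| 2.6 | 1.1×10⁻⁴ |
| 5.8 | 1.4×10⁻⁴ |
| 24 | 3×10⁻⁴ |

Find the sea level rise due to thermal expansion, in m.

Layer 1 at 24 °C → α = 3×10⁻⁴ K⁻¹
Layer 2 at 1.9 °C → α = 1.1×10⁻⁴ K⁻¹
3×10⁻⁴ × 250 × 1.4 = 0.10500 m
250–1070 m: 820 × 0.25 × 1.1×10⁻⁴ = 0.02255 m
Δh = 0.10500 + 0.02255 = 0.12755 m

0.13 m of thermosteric rise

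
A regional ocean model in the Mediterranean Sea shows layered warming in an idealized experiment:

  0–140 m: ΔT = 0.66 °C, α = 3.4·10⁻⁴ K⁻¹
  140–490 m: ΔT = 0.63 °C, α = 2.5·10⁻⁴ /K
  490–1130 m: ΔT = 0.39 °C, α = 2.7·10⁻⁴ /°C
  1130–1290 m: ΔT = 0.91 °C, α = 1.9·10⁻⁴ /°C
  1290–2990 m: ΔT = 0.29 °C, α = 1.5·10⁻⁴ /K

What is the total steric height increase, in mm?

about 256 mm

Layer 1: 0.66 × 3.4×10⁻⁴ × 140 = 0.031416 m
140–490 m: 0.63 × 2.5×10⁻⁴ × 350 = 0.055125 m
2.7×10⁻⁴ × 0.39 × 640 = 0.067392 m
Layer 4: 1.9×10⁻⁴ × 0.91 × 160 = 0.027664 m
Layer 5: 1.5×10⁻⁴ × 0.29 × 1700 = 0.07395 m
Δh = 0.031416 + 0.055125 + 0.067392 + 0.027664 + 0.07395 = 0.255547 m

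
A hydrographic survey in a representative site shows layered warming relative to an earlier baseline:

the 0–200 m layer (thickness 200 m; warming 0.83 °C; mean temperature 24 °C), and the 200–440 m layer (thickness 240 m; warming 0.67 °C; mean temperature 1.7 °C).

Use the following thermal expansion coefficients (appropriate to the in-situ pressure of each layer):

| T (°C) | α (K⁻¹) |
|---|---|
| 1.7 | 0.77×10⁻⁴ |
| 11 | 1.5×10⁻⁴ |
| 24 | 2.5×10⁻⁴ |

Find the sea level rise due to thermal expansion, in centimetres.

5.39 cm of thermosteric rise

Layer 1 at 24 °C → α = 2.5×10⁻⁴ K⁻¹
Layer 2 at 1.7 °C → α = 0.77×10⁻⁴ K⁻¹
200 × 2.5×10⁻⁴ × 0.83 = 0.04150 m
200–440 m: 0.67 × 0.77×10⁻⁴ × 240 = 0.0123816 m
Δh = 0.04150 + 0.0123816 = 0.0538816 m ≈ 5.39 cm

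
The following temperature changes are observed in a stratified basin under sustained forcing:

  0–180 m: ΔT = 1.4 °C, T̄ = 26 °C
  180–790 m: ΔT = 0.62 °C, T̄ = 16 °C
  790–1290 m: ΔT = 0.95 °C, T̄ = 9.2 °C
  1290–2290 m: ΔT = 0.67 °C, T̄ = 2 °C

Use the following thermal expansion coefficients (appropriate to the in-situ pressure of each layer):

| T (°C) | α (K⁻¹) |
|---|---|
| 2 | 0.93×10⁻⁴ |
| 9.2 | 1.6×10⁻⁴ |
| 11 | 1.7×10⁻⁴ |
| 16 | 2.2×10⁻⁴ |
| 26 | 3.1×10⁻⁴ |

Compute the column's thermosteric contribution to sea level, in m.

0.300 m of thermosteric rise

Layer 1 at 26 °C → α = 3.1×10⁻⁴ K⁻¹
Layer 2 at 16 °C → α = 2.2×10⁻⁴ K⁻¹
Layer 3 at 9.2 °C → α = 1.6×10⁻⁴ K⁻¹
Layer 4 at 2 °C → α = 0.93×10⁻⁴ K⁻¹
Layer 1: 180 × 3.1×10⁻⁴ × 1.4 = 0.07812 m
Layer 2: 0.62 × 2.2×10⁻⁴ × 610 = 0.083204 m
500 × 1.6×10⁻⁴ × 0.95 = 0.07600 m
1290–2290 m: 1000 × 0.93×10⁻⁴ × 0.67 = 0.06231 m
Δh = 0.07812 + 0.083204 + 0.07600 + 0.06231 = 0.299634 m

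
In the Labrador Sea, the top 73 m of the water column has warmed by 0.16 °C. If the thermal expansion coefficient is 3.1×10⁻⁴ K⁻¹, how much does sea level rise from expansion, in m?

Δh = αΔT·H = 3.1×10⁻⁴ × 0.16 × 73 = 0.0036208 m

Δh ≈ 0.00362 m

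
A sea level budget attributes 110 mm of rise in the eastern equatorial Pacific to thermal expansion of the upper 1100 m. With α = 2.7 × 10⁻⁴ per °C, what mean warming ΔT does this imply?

about 0.37 K

ΔT = Δh/(αH) = 0.11 / (2.7×10⁻⁴ × 1100) ≈ 0.3704 K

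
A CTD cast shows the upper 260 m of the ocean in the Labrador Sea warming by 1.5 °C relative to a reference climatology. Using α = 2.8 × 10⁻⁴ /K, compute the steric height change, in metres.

Δh = αΔT·H = 2.8×10⁻⁴ × 1.5 × 260 = 0.10920 m

Δh = 0.11 m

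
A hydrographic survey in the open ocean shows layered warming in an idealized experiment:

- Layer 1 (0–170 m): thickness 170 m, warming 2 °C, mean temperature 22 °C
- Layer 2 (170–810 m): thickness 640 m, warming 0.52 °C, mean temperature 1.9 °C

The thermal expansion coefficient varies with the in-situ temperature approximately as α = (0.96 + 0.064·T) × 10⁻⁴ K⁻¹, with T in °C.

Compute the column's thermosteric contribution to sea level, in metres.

about 0.12 m

Layer 1: α = (0.96 + 0.064×22)×10⁻⁴ = 2.368×10⁻⁴ K⁻¹
Layer 2: α = (0.96 + 0.064×1.9)×10⁻⁴ = 1.0816×10⁻⁴ K⁻¹
Layer 1: 2 × 170 × 2.368×10⁻⁴ = 0.080512 m
1.0816×10⁻⁴ × 0.52 × 640 = 0.035995648 m
Δh = 0.080512 + 0.035995648 = 0.116507648 m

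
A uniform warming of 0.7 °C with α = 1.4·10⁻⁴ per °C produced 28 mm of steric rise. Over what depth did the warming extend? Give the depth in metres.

H = Δh/(αΔT) = 0.028 / (1.4×10⁻⁴ × 0.7) ≈ 285.7 m

about 286 m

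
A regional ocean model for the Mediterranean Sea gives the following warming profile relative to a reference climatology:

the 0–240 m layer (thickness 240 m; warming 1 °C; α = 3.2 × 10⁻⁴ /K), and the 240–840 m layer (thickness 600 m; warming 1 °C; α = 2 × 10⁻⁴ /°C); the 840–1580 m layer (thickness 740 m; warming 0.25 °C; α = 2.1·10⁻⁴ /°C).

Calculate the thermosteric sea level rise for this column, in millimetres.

1 × 240 × 3.2×10⁻⁴ = 0.07680 m
600 × 1 × 2×10⁻⁴ = 0.12000 m
840–1580 m: 0.25 × 2.1×10⁻⁴ × 740 = 0.03885 m
Δh = 0.07680 + 0.12000 + 0.03885 = 0.23565 m

240 mm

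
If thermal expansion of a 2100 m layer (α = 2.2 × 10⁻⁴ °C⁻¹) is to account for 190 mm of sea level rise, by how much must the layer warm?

ΔT = Δh/(αH) = 0.19 / (2.2×10⁻⁴ × 2100) ≈ 0.4113 K

0.411 K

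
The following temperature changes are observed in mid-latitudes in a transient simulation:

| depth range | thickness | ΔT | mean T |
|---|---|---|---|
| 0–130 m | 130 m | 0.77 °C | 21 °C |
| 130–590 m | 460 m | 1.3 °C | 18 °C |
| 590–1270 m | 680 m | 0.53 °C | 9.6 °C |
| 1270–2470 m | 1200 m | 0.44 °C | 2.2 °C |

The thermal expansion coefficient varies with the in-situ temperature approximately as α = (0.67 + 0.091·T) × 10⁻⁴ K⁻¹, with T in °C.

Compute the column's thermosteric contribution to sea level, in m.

Δh = 0.265 m

Layer 1: α = (0.67 + 0.091×21)×10⁻⁴ = 2.581×10⁻⁴ K⁻¹
Layer 2: α = (0.67 + 0.091×18)×10⁻⁴ = 2.308×10⁻⁴ K⁻¹
Layer 3: α = (0.67 + 0.091×9.6)×10⁻⁴ = 1.5436×10⁻⁴ K⁻¹
Layer 4: α = (0.67 + 0.091×2.2)×10⁻⁴ = 0.8702×10⁻⁴ K⁻¹
2.581×10⁻⁴ × 0.77 × 130 = 0.02583581 m
130–590 m: 460 × 1.3 × 2.308×10⁻⁴ = 0.1380184 m
Layer 3: 1.5436×10⁻⁴ × 0.53 × 680 = 0.055631344 m
0.8702×10⁻⁴ × 1200 × 0.44 = 0.04594656 m
Δh = 0.02583581 + 0.1380184 + 0.055631344 + 0.04594656 = 0.265432114 m ≈ 0.265 m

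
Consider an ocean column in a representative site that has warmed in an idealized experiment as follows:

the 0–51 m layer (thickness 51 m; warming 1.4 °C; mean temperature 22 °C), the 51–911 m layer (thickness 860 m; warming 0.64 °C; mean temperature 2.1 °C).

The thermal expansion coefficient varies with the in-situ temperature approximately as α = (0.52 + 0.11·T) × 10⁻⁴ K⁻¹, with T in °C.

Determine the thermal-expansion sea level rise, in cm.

6.2 cm

Layer 1: α = (0.52 + 0.11×22)×10⁻⁴ = 2.94×10⁻⁴ K⁻¹
Layer 2: α = (0.52 + 0.11×2.1)×10⁻⁴ = 0.751×10⁻⁴ K⁻¹
0–51 m: 1.4 × 2.94×10⁻⁴ × 51 = 0.0209916 m
Layer 2: 0.751×10⁻⁴ × 860 × 0.64 = 0.04133504 m
Δh = 0.0209916 + 0.04133504 = 0.06232664 m ≈ 6.2 cm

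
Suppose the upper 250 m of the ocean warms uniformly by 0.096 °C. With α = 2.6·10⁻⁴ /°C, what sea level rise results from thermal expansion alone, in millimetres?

Δh = αΔT·H = 2.6×10⁻⁴ × 0.096 × 250 = 0.00624 m

6.24 mm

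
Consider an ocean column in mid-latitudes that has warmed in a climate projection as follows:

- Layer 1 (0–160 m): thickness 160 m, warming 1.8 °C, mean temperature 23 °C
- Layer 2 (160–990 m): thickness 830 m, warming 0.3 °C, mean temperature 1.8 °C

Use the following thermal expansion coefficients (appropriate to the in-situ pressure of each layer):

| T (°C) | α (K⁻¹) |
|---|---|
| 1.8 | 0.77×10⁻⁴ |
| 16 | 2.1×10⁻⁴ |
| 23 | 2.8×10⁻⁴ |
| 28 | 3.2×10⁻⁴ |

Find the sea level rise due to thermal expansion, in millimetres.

Layer 1 at 23 °C → α = 2.8×10⁻⁴ K⁻¹
Layer 2 at 1.8 °C → α = 0.77×10⁻⁴ K⁻¹
0–160 m: 160 × 2.8×10⁻⁴ × 1.8 = 0.08064 m
0.3 × 0.77×10⁻⁴ × 830 = 0.019173 m
Δh = 0.08064 + 0.019173 = 0.099813 m

Δh ≈ 99.8 mm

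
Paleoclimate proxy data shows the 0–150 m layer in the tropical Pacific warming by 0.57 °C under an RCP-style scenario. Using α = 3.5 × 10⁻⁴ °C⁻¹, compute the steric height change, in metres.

Δh = αΔT·H = 3.5×10⁻⁴ × 0.57 × 150 = 0.029925 m

Δh = 0.0299 m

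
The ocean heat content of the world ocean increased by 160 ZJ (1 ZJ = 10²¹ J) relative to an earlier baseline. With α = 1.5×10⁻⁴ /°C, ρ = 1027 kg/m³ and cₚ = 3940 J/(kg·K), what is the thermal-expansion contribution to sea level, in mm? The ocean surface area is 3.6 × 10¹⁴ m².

Per unit area: Q = 160×10²¹ / (3.6×10¹⁴) ≈ 4.444×10⁸ J/m²
Δh = αQ/(ρcₚ) = 1.5×10⁻⁴ × 4.444×10⁸ / (1027 × 3940) ≈ 0.016474 m

16.5 mm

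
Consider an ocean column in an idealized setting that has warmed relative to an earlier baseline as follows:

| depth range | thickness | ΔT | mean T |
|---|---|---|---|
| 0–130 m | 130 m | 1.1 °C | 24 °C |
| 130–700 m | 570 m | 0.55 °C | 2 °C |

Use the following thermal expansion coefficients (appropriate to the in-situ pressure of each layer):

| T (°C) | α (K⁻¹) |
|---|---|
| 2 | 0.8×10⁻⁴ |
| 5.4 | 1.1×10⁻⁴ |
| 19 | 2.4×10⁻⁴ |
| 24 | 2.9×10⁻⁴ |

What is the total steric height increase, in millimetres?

about 66.6 mm

Layer 1 at 24 °C → α = 2.9×10⁻⁴ K⁻¹
Layer 2 at 2 °C → α = 0.8×10⁻⁴ K⁻¹
2.9×10⁻⁴ × 130 × 1.1 = 0.04147 m
Layer 2: 0.55 × 0.8×10⁻⁴ × 570 = 0.02508 m
Δh = 0.04147 + 0.02508 = 0.06655 m ≈ 66.6 mm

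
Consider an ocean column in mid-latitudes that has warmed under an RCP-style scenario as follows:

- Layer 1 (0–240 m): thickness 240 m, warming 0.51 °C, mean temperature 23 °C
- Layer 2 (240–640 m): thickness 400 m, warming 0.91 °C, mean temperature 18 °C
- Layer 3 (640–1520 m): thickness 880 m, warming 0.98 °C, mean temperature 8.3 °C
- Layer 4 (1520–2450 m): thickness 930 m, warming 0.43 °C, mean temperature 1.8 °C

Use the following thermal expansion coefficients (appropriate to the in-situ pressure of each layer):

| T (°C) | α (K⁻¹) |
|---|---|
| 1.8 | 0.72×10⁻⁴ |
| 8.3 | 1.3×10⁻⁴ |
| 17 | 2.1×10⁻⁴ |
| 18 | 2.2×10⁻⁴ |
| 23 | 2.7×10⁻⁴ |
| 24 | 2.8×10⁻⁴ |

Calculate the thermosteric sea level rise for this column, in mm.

Layer 1 at 23 °C → α = 2.7×10⁻⁴ K⁻¹
Layer 2 at 18 °C → α = 2.2×10⁻⁴ K⁻¹
Layer 3 at 8.3 °C → α = 1.3×10⁻⁴ K⁻¹
Layer 4 at 1.8 °C → α = 0.72×10⁻⁴ K⁻¹
Layer 1: 2.7×10⁻⁴ × 240 × 0.51 = 0.033048 m
0.91 × 2.2×10⁻⁴ × 400 = 0.08008 m
880 × 1.3×10⁻⁴ × 0.98 = 0.112112 m
0.43 × 930 × 0.72×10⁻⁴ = 0.0287928 m
Δh = 0.033048 + 0.08008 + 0.112112 + 0.0287928 = 0.2540328 m

Δh = 254 mm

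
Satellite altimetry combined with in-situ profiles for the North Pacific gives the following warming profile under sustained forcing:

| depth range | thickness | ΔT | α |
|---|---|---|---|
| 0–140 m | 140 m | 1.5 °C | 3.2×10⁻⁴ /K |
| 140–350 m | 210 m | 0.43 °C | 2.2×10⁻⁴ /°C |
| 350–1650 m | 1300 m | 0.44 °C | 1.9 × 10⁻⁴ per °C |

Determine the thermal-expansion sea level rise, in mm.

Δh ≈ 196 mm

Layer 1: 1.5 × 3.2×10⁻⁴ × 140 = 0.06720 m
Layer 2: 2.2×10⁻⁴ × 0.43 × 210 = 0.019866 m
350–1650 m: 1300 × 1.9×10⁻⁴ × 0.44 = 0.10868 m
Δh = 0.06720 + 0.019866 + 0.10868 = 0.195746 m ≈ 196 mm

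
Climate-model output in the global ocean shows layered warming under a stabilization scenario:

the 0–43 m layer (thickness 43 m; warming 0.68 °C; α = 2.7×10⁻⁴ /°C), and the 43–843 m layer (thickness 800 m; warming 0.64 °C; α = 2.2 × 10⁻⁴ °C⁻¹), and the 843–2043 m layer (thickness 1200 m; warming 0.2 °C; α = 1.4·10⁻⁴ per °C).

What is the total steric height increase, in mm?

150 mm of thermosteric rise

Layer 1: 43 × 0.68 × 2.7×10⁻⁴ = 0.0078948 m
Layer 2: 2.2×10⁻⁴ × 800 × 0.64 = 0.11264 m
Layer 3: 0.2 × 1200 × 1.4×10⁻⁴ = 0.03360 m
Δh = 0.0078948 + 0.11264 + 0.03360 = 0.1541348 m ≈ 150 mm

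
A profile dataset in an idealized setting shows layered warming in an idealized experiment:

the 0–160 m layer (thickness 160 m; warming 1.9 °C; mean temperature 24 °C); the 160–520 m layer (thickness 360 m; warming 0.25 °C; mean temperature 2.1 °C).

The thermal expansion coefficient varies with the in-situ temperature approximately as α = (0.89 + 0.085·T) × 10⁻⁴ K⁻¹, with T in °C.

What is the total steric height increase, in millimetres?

98.7 mm

Layer 1: α = (0.89 + 0.085×24)×10⁻⁴ = 2.93×10⁻⁴ K⁻¹
Layer 2: α = (0.89 + 0.085×2.1)×10⁻⁴ = 1.0685×10⁻⁴ K⁻¹
0–160 m: 2.93×10⁻⁴ × 160 × 1.9 = 0.089072 m
160–520 m: 0.25 × 1.0685×10⁻⁴ × 360 = 0.0096165 m
Δh = 0.089072 + 0.0096165 = 0.0986885 m ≈ 98.7 mm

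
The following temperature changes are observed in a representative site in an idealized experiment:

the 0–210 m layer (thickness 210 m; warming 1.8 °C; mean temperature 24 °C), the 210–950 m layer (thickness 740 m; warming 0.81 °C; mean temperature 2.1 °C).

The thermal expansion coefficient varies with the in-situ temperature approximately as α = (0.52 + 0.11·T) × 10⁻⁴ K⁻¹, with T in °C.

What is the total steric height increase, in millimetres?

Δh ≈ 164 mm

Layer 1: α = (0.52 + 0.11×24)×10⁻⁴ = 3.16×10⁻⁴ K⁻¹
Layer 2: α = (0.52 + 0.11×2.1)×10⁻⁴ = 0.751×10⁻⁴ K⁻¹
0–210 m: 3.16×10⁻⁴ × 210 × 1.8 = 0.119448 m
0.751×10⁻⁴ × 0.81 × 740 = 0.04501494 m
Δh = 0.119448 + 0.04501494 = 0.16446294 m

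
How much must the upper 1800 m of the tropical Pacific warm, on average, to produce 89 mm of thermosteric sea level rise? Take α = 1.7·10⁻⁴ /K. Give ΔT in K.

ΔT = Δh/(αH) = 0.089 / (1.7×10⁻⁴ × 1800) ≈ 0.2908 K

ΔT ≈ 0.291 K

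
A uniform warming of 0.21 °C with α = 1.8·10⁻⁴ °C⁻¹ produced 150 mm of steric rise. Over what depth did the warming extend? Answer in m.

3970 m

H = Δh/(αΔT) = 0.15 / (1.8×10⁻⁴ × 0.21) ≈ 3968 m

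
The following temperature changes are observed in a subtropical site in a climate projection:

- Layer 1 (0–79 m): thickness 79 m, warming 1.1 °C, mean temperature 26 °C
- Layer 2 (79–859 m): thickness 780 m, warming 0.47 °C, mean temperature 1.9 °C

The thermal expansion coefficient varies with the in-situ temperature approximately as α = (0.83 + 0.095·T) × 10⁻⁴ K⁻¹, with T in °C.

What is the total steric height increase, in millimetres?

Layer 1: α = (0.83 + 0.095×26)×10⁻⁴ = 3.3×10⁻⁴ K⁻¹
Layer 2: α = (0.83 + 0.095×1.9)×10⁻⁴ = 1.0105×10⁻⁴ K⁻¹
Layer 1: 1.1 × 79 × 3.3×10⁻⁴ = 0.028677 m
79–859 m: 780 × 0.47 × 1.0105×10⁻⁴ = 0.03704493 m
Δh = 0.028677 + 0.03704493 = 0.06572193 m

66 mm of thermosteric rise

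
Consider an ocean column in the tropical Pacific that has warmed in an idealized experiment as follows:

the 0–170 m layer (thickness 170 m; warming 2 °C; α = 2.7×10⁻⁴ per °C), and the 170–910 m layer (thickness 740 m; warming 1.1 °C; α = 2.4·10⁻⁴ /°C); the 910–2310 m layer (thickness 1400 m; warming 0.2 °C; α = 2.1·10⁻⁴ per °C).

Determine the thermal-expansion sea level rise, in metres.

0.346 m

170 × 2 × 2.7×10⁻⁴ = 0.09180 m
Layer 2: 1.1 × 740 × 2.4×10⁻⁴ = 0.19536 m
Layer 3: 2.1×10⁻⁴ × 0.2 × 1400 = 0.05880 m
Δh = 0.09180 + 0.19536 + 0.05880 = 0.34596 m ≈ 0.346 m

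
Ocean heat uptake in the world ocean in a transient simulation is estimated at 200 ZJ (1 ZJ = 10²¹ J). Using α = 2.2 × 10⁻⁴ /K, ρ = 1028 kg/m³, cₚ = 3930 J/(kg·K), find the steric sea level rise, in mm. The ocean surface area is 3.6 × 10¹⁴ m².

Per unit area: Q = 200×10²¹ / (3.6×10¹⁴) ≈ 5.556×10⁸ J/m²
Δh = αQ/(ρcₚ) = 2.2×10⁻⁴ × 5.556×10⁸ / (1028 × 3930) ≈ 0.030255 m

Δh = 30 mm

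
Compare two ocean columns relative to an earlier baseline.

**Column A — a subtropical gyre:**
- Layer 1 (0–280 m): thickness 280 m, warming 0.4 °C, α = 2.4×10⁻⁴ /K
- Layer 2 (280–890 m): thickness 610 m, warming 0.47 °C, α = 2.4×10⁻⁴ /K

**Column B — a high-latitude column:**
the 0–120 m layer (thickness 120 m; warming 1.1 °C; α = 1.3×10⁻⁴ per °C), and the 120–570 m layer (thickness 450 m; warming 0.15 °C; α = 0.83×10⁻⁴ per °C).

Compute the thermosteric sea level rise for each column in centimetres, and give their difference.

A 2.4×10⁻⁴ × 0.4 × 280 = 0.02688 m
A 280–890 m: 610 × 0.47 × 2.4×10⁻⁴ = 0.068808 m
A total: 0.095688 m
B 1.3×10⁻⁴ × 120 × 1.1 = 0.01716 m
B 120–570 m: 0.15 × 0.83×10⁻⁴ × 450 = 0.0056025 m
B total: 0.0227625 m
Difference: 0.095688 − 0.0227625 = 0.0729255 m

Δh_A ≈ 9.6 cm, Δh_B ≈ 2.3 cm; difference ≈ 7.3 cm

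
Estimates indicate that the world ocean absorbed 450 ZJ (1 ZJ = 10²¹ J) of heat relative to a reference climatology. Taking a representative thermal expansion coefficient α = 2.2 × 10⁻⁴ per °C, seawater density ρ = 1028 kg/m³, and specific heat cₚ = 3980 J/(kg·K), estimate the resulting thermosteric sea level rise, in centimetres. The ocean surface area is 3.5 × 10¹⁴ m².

Per unit area: Q = 450×10²¹ / (3.5×10¹⁴) ≈ 1.286×10⁹ J/m²
Δh = αQ/(ρcₚ) = 2.2×10⁻⁴ × 1.286×10⁹ / (1028 × 3980) ≈ 0.069149 m

Δh = 6.9 cm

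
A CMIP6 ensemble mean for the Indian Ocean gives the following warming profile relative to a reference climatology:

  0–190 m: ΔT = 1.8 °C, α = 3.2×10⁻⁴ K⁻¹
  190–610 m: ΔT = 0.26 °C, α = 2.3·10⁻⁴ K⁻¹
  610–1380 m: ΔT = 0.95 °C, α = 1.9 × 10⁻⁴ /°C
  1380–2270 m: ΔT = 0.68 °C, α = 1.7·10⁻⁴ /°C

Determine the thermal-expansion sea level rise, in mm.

Layer 1: 1.8 × 190 × 3.2×10⁻⁴ = 0.10944 m
190–610 m: 420 × 0.26 × 2.3×10⁻⁴ = 0.025116 m
0.95 × 770 × 1.9×10⁻⁴ = 0.138985 m
Layer 4: 1.7×10⁻⁴ × 890 × 0.68 = 0.102884 m
Δh = 0.10944 + 0.025116 + 0.138985 + 0.102884 = 0.376425 m

about 376 mm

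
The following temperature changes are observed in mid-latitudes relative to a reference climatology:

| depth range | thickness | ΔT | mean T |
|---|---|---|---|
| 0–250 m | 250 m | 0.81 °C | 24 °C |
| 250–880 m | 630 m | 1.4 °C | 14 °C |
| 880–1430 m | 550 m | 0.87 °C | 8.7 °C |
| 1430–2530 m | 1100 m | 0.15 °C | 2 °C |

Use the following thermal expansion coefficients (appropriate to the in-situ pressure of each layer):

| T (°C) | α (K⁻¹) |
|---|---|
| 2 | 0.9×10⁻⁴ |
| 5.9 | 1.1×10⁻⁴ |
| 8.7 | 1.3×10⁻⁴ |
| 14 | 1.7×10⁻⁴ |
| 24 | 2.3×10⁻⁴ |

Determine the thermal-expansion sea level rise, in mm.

Δh ≈ 274 mm

Layer 1 at 24 °C → α = 2.3×10⁻⁴ K⁻¹
Layer 2 at 14 °C → α = 1.7×10⁻⁴ K⁻¹
Layer 3 at 8.7 °C → α = 1.3×10⁻⁴ K⁻¹
Layer 4 at 2 °C → α = 0.9×10⁻⁴ K⁻¹
0–250 m: 2.3×10⁻⁴ × 250 × 0.81 = 0.046575 m
Layer 2: 1.4 × 630 × 1.7×10⁻⁴ = 0.14994 m
0.87 × 1.3×10⁻⁴ × 550 = 0.062205 m
0.9×10⁻⁴ × 0.15 × 1100 = 0.01485 m
Δh = 0.046575 + 0.14994 + 0.062205 + 0.01485 = 0.27357 m ≈ 274 mm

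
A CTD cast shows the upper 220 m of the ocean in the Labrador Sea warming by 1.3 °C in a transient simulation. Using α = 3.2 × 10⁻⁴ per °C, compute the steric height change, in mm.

91.5 mm of thermosteric rise

Δh = αΔT·H = 3.2×10⁻⁴ × 1.3 × 220 = 0.09152 m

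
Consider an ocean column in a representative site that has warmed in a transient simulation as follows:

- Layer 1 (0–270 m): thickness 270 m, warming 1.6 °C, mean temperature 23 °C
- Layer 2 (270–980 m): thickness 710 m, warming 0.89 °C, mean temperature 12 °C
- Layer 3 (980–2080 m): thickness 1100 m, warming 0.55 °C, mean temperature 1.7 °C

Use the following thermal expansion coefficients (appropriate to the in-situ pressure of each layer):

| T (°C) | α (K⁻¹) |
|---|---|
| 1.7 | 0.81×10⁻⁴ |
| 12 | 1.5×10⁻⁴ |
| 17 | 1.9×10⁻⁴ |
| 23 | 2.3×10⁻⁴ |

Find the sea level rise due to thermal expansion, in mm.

Δh ≈ 240 mm

Layer 1 at 23 °C → α = 2.3×10⁻⁴ K⁻¹
Layer 2 at 12 °C → α = 1.5×10⁻⁴ K⁻¹
Layer 3 at 1.7 °C → α = 0.81×10⁻⁴ K⁻¹
1.6 × 2.3×10⁻⁴ × 270 = 0.09936 m
270–980 m: 1.5×10⁻⁴ × 0.89 × 710 = 0.094785 m
0.81×10⁻⁴ × 0.55 × 1100 = 0.049005 m
Δh = 0.09936 + 0.094785 + 0.049005 = 0.24315 m ≈ 240 mm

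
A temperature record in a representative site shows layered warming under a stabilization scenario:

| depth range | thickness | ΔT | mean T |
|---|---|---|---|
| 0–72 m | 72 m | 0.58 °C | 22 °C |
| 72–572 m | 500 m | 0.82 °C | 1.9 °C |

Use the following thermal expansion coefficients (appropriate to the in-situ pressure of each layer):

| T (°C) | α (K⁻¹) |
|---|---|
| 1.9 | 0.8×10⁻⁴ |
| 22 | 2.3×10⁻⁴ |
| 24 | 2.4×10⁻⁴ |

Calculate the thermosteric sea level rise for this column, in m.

Layer 1 at 22 °C → α = 2.3×10⁻⁴ K⁻¹
Layer 2 at 1.9 °C → α = 0.8×10⁻⁴ K⁻¹
72 × 0.58 × 2.3×10⁻⁴ = 0.0096048 m
72–572 m: 500 × 0.82 × 0.8×10⁻⁴ = 0.03280 m
Δh = 0.0096048 + 0.03280 = 0.0424048 m ≈ 0.042 m

Δh = 0.042 m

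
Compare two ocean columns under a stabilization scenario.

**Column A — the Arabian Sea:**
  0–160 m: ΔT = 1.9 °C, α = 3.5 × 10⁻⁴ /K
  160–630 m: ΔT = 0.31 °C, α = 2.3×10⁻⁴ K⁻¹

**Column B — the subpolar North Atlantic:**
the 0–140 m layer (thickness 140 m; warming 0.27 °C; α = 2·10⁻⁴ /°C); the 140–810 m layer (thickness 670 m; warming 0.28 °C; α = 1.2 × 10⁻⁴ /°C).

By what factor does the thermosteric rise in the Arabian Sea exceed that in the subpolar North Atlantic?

A Layer 1: 160 × 3.5×10⁻⁴ × 1.9 = 0.10640 m
A 470 × 0.31 × 2.3×10⁻⁴ = 0.033511 m
A total: 0.139911 m
B Layer 1: 0.27 × 140 × 2×10⁻⁴ = 0.00756 m
B 140–810 m: 1.2×10⁻⁴ × 670 × 0.28 = 0.022512 m
B total: 0.030072 m
Ratio: 0.139911 / 0.030072 ≈ 4.653

4.65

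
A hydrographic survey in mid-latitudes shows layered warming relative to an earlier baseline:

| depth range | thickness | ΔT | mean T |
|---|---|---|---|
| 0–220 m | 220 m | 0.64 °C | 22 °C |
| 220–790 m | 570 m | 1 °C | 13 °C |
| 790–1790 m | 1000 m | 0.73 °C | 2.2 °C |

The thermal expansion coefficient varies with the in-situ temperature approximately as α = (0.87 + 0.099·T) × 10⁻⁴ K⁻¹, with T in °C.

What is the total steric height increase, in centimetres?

24.5 cm

Layer 1: α = (0.87 + 0.099×22)×10⁻⁴ = 3.048×10⁻⁴ K⁻¹
Layer 2: α = (0.87 + 0.099×13)×10⁻⁴ = 2.157×10⁻⁴ K⁻¹
Layer 3: α = (0.87 + 0.099×2.2)×10⁻⁴ = 1.0878×10⁻⁴ K⁻¹
0.64 × 3.048×10⁻⁴ × 220 = 0.04291584 m
Layer 2: 2.157×10⁻⁴ × 1 × 570 = 0.122949 m
0.73 × 1.0878×10⁻⁴ × 1000 = 0.0794094 m
Δh = 0.04291584 + 0.122949 + 0.0794094 = 0.24527424 m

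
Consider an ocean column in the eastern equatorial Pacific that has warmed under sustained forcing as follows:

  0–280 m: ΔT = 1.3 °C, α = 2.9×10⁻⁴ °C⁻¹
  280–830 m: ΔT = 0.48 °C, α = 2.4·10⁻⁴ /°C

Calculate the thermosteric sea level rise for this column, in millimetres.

Layer 1: 280 × 1.3 × 2.9×10⁻⁴ = 0.10556 m
550 × 0.48 × 2.4×10⁻⁴ = 0.06336 m
Δh = 0.10556 + 0.06336 = 0.16892 m

170 mm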